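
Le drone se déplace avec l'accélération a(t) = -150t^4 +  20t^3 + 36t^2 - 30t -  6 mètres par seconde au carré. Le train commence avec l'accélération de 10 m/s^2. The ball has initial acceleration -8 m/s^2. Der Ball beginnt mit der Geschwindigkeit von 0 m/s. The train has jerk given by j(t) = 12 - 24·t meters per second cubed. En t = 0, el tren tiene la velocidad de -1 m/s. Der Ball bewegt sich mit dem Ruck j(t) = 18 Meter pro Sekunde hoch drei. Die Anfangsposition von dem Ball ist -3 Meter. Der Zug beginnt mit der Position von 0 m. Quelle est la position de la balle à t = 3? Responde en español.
Partiendo de la sacudida j(t) = 18, tomamos 3 integrales. La antiderivada de la sacudida, con a(0) = -8, da la aceleración: a(t) = 18·t - 8. Tomando ∫a(t)dt y aplicando v(0) = 0, encontramos v(t) = t·(9·t - 8). La integral de la velocidad es la posición. Usando x(0) = -3, obtenemos x(t) = 3·t^3 - 4·t^2 - 3. Tenemos la posición x(t) = 3·t^3 - 4·t^2 - 3. Sustituyendo t = 3: x(3) = 42.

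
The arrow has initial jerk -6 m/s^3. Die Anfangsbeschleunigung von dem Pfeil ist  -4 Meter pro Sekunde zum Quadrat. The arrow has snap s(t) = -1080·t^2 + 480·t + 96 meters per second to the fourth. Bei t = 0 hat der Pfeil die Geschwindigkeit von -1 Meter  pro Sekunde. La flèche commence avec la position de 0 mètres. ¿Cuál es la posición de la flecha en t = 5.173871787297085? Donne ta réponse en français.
Pour résoudre ceci, nous devons prendre 4 primitives de notre équation du snap s(t) = -1080·t^2 + 480·t + 96. L'intégrale du snap est le jerk. En utilisant j(0) = -6, nous obtenons j(t) = -360·t^3 + 240·t^2 + 96·t - 6. L'intégrale du jerk, avec a(0) = -4, donne l'accélération: a(t) = -90·t^4 + 80·t^3 + 48·t^2 - 6·t - 4. L'intégrale de l'accélération, avec v(0) = -1, donne la vitesse: v(t) = -18·t^5 + 20·t^4 + 16·t^3 - 3·t^2 - 4·t - 1. La primitive de la vitesse, avec x(0) = 0, donne la position: x(t) = -3·t^6 + 4·t^5 + 4·t^4 - t^3 - 2·t^2 - t. De l'équation de la position x(t) = -3·t^6 + 4·t^5 + 4·t^4 - t^3 - 2·t^2 - t, nous substituons t = 5.173871787297085 pour obtenir x = -40047.0131361734.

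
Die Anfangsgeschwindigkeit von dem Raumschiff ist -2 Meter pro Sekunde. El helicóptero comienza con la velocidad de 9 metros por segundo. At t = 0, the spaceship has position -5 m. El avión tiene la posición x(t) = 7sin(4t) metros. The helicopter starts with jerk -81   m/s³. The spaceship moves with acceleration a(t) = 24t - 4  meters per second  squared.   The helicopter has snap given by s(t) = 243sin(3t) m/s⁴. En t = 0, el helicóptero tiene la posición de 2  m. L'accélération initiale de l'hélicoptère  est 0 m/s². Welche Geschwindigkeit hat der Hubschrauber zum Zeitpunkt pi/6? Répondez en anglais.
We need to integrate our snap equation s(t) = 243·sin(3·t) 3 times. Integrating snap and using the initial condition j(0) = -81, we get j(t) = -81·cos(3·t). The integral of jerk is acceleration. Using a(0) = 0, we get a(t) = -27·sin(3·t). The antiderivative of acceleration, with v(0) = 9, gives velocity: v(t) = 9·cos(3·t). From the given velocity equation v(t) = 9·cos(3·t), we substitute t = pi/6 to get v = 0.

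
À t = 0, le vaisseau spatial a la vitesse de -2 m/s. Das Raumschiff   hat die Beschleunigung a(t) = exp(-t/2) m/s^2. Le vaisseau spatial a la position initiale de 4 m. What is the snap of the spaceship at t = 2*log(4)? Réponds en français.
En partant de l'accélération a(t) = exp(-t/2), nous prenons 2 dérivées. En prenant d/dt de a(t), nous trouvons j(t) = -exp(-t/2)/2. En dérivant le jerk, nous obtenons le snap: s(t) = exp(-t/2)/4. De l'équation du snap s(t) = exp(-t/2)/4, nous substituons t = 2*log(4) pour obtenir s = 1/16.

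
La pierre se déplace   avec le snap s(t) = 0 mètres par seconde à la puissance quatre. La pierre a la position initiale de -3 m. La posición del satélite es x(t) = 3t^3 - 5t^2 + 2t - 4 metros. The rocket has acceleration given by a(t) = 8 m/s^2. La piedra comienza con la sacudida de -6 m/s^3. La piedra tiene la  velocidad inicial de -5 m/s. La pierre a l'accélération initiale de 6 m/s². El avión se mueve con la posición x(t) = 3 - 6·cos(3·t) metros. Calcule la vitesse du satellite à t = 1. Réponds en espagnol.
Partiendo de la posición x(t) = 3·t^3 - 5·t^2 + 2·t - 4, tomamos 1 derivada. Tomando d/dt de x(t), encontramos v(t) = 9·t^2 - 10·t + 2. Tenemos la velocidad v(t) = 9·t^2 - 10·t + 2. Sustituyendo t = 1: v(1) = 1.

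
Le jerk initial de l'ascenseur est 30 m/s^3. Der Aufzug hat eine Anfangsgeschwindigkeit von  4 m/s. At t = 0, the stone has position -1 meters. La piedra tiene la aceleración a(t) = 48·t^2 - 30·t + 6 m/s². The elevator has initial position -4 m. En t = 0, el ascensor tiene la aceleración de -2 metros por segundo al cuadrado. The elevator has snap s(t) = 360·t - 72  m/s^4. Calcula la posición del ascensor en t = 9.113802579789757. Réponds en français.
En partant du snap s(t) = 360·t - 72, nous prenons 4 primitives. En intégrant le snap et en utilisant la condition initiale j(0) = 30, nous obtenons j(t) = 180·t^2 - 72·t + 30. En intégrant le jerk et en utilisant la condition initiale a(0) = -2, nous obtenons a(t) = 60·t^3 - 36·t^2 + 30·t - 2. En prenant ∫a(t)dt et en appliquant v(0) = 4, nous trouvons v(t) = 15·t^4 - 12·t^3 + 15·t^2 - 2·t + 4. L'intégrale de la vitesse est la position. En utilisant x(0) = -4, nous obtenons x(t) = 3·t^5 - 3·t^4 + 5·t^3 - t^2 + 4·t - 4. Nous avons la position x(t) = 3·t^5 - 3·t^4 + 5·t^3 - t^2 + 4·t - 4. En substituant t = 9.113802579789757: x(9.113802579789757) = 171670.556494935.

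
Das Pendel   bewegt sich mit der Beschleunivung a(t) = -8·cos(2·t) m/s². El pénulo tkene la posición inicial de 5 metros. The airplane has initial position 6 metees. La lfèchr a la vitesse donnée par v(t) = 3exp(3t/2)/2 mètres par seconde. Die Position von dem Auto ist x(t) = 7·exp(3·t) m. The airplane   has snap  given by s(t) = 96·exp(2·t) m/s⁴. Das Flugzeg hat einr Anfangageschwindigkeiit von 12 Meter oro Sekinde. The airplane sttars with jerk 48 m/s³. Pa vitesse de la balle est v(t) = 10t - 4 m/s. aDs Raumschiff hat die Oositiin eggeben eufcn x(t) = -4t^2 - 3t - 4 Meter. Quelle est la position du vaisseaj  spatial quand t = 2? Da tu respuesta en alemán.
Mit x(t) = -4·t^2 - 3·t - 4 und Einsetzen von t = 2, finden wir x = -26.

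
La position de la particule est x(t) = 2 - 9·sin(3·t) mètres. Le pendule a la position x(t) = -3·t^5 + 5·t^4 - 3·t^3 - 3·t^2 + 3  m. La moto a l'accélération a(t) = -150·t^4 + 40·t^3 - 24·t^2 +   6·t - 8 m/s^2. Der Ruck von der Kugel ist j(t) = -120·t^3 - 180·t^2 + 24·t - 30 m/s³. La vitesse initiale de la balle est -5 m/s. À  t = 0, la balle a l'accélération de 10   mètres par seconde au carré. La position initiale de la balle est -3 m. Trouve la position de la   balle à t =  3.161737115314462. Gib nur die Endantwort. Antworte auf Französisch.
La position à t = 3.161737115314462 est x = -1973.77453372192.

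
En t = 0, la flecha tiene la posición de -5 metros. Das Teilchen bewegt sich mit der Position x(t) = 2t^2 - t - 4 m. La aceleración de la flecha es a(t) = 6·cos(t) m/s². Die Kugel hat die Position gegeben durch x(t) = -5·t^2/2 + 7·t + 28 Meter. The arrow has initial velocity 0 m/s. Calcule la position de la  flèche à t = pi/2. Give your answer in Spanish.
Para resolver esto, necesitamos tomar 2 integrales de nuestra ecuación de la aceleración a(t) = 6·cos(t). Integrando la aceleración y usando la condición inicial v(0) = 0, obtenemos v(t) = 6·sin(t). La antiderivada de la velocidad es la posición. Usando x(0) = -5, obtenemos x(t) = 1 - 6·cos(t). Usando x(t) = 1 - 6·cos(t) y sustituyendo t = pi/2, encontramos x = 1.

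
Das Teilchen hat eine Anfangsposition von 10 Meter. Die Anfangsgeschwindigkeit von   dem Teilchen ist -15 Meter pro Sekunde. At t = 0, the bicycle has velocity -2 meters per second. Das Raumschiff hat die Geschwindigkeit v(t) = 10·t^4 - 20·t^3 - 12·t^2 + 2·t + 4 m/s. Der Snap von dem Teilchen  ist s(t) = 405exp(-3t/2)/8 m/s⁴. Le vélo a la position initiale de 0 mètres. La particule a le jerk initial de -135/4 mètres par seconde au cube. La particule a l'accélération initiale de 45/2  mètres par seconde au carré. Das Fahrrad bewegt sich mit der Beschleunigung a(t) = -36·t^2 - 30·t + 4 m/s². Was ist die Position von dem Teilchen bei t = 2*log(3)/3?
Ausgehend von dem Snap s(t) = 405·exp(-3·t/2)/8, nehmen wir 4 Integrale. Das Integral von dem Snap ist der Ruck. Mit j(0) = -135/4 erhalten wir j(t) = -135·exp(-3·t/2)/4. Das Integral von dem Ruck ist die Beschleunigung. Mit a(0) = 45/2 erhalten wir a(t) = 45·exp(-3·t/2)/2. Das Integral von der Beschleunigung ist die Geschwindigkeit. Mit v(0) = -15 erhalten wir v(t) = -15·exp(-3·t/2). Die Stammfunktion von der Geschwindigkeit, mit x(0) = 10, ergibt die Position: x(t) = 10·exp(-3·t/2). Wir haben die Position x(t) = 10·exp(-3·t/2). Durch Einsetzen von t = 2*log(3)/3: x(2*log(3)/3) = 10/3.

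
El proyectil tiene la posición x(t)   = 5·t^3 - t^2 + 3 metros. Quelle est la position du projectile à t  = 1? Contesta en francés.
De l'équation de la position x(t) = 5·t^3 - t^2 + 3, nous substituons t = 1 pour obtenir x = 7.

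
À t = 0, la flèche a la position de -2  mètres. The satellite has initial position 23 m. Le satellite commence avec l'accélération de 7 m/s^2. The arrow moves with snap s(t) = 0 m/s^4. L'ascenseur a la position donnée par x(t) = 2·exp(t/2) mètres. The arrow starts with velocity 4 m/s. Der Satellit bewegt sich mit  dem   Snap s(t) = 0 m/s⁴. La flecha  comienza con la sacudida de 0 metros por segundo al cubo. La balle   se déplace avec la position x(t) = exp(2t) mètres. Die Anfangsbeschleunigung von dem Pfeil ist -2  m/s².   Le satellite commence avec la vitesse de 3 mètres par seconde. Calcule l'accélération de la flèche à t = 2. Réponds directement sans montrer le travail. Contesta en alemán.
Bei t = 2, a = -2.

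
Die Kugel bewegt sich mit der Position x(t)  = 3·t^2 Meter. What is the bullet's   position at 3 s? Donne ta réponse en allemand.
Wir haben die Position x(t) = 3·t^2. Durch Einsetzen von t = 3: x(3) = 27.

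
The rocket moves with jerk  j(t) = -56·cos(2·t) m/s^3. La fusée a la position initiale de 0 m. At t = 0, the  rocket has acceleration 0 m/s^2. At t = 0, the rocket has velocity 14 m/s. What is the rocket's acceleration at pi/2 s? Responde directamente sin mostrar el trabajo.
a(pi/2) = 0.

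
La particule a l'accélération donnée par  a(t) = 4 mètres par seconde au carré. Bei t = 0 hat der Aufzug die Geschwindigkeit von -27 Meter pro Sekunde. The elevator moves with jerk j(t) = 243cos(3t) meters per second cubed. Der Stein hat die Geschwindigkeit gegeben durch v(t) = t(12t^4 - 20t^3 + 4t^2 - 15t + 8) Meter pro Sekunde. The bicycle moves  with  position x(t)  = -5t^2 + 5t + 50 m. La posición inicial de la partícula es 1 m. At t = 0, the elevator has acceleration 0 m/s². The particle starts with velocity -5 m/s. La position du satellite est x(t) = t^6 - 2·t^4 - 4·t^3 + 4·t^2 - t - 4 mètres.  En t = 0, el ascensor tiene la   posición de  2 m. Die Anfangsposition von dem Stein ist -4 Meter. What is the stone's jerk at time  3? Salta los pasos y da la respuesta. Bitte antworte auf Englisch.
At t = 3, j = 4362.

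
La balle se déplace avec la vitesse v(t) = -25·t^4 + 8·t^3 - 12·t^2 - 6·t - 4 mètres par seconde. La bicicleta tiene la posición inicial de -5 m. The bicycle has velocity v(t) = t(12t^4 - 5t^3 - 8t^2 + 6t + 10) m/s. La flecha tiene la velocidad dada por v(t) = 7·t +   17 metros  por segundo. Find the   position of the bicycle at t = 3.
We must find the integral of our velocity equation v(t) = t·(12·t^4 - 5·t^3 - 8·t^2 + 6·t + 10) 1 time. The antiderivative of velocity is position. Using x(0) = -5, we get x(t) = 2·t^6 - t^5 - 2·t^4 + 2·t^3 + 5·t^2 - 5. From the given position equation x(t) = 2·t^6 - t^5 - 2·t^4 + 2·t^3 + 5·t^2 - 5, we substitute t = 3 to get x = 1147.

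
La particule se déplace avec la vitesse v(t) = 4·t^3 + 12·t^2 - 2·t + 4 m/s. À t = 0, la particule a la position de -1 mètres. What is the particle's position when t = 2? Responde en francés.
Nous devons trouver l'intégrale de notre équation de la vitesse v(t) = 4·t^3 + 12·t^2 - 2·t + 4 1 fois. L'intégrale de la vitesse est la position. En utilisant x(0) = -1, nous obtenons x(t) = t^4 + 4·t^3 - t^2 + 4·t - 1. En utilisant x(t) = t^4 + 4·t^3 - t^2 + 4·t - 1 et en substituant t = 2, nous trouvons x = 51.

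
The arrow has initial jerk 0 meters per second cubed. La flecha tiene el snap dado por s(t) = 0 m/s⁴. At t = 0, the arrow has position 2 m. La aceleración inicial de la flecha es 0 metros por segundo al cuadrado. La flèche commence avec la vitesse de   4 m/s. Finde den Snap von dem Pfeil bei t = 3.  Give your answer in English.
Using s(t) = 0 and substituting t = 3, we find s = 0.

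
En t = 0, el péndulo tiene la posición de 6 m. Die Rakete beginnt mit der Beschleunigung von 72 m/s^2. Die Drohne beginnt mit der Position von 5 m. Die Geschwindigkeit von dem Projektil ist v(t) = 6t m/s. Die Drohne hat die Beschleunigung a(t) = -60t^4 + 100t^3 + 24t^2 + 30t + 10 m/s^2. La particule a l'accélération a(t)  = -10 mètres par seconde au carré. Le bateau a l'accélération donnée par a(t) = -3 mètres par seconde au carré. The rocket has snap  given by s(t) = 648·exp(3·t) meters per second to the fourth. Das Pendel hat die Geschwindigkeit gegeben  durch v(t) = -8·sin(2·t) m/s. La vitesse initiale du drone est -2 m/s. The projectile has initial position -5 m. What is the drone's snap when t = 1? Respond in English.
We must differentiate our acceleration equation a(t) = -60·t^4 + 100·t^3 + 24·t^2 + 30·t + 10 2 times. Taking d/dt of a(t), we find j(t) = -240·t^3 + 300·t^2 + 48·t + 30. Taking d/dt of j(t), we find s(t) = -720·t^2 + 600·t + 48. From the given snap equation s(t) = -720·t^2 + 600·t + 48, we substitute t = 1 to get s = -72.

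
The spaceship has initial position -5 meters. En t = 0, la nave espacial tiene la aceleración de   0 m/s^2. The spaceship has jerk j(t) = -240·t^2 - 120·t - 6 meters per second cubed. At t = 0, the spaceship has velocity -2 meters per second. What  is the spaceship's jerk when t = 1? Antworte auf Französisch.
Nous avons le jerk j(t) = -240·t^2 - 120·t - 6. En substituant t = 1: j(1) = -366.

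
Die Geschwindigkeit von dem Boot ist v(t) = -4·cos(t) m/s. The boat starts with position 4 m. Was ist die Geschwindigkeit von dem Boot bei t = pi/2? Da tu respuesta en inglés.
Using v(t) = -4·cos(t) and substituting t = pi/2, we find v = 0.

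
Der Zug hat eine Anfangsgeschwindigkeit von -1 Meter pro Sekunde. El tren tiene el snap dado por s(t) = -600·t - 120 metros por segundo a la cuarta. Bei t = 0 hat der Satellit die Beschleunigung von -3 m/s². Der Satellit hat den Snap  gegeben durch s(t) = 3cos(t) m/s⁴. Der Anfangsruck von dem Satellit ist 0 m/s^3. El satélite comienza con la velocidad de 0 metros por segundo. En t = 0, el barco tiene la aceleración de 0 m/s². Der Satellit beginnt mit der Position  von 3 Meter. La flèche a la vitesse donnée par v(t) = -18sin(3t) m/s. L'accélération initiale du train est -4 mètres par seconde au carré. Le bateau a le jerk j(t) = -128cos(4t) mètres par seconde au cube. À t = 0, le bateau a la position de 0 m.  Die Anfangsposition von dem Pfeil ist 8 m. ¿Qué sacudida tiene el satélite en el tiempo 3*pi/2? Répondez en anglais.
To solve this, we need to take 1 antiderivative of our snap equation s(t) = 3·cos(t). Finding the integral of s(t) and using j(0) = 0: j(t) = 3·sin(t). From the given jerk equation j(t) = 3·sin(t), we substitute t = 3*pi/2 to get j = -3.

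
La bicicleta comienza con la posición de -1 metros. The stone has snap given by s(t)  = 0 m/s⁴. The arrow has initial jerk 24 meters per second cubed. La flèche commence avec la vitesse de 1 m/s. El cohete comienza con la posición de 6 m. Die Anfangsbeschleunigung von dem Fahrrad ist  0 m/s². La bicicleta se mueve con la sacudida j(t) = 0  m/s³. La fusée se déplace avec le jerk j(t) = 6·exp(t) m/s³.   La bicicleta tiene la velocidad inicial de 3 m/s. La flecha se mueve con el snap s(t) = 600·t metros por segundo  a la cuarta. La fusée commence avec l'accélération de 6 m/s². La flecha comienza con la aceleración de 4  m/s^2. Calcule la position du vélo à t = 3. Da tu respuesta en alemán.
Wir müssen die Stammfunktion unserer Gleichung für den Ruck j(t) = 0 3-mal finden. Die Stammfunktion von dem Ruck ist die Beschleunigung. Mit a(0) = 0 erhalten wir a(t) = 0. Das Integral von der Beschleunigung, mit v(0) = 3, ergibt die Geschwindigkeit: v(t) = 3. Durch Integration von der Geschwindigkeit und Verwendung der Anfangsbedingung x(0) = -1, erhalten wir x(t) = 3·t - 1. Mit x(t) = 3·t - 1 und Einsetzen von t = 3, finden wir x = 8.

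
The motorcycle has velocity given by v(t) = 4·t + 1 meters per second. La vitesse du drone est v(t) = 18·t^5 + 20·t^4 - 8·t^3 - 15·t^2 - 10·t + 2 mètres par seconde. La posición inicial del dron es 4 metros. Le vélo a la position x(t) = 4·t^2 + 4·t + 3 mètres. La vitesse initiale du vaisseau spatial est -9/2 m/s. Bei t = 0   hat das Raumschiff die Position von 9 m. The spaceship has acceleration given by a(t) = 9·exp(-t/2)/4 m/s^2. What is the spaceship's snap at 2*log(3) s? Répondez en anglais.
Starting from acceleration a(t) = 9·exp(-t/2)/4, we take 2 derivatives. The derivative of acceleration gives jerk: j(t) = -9·exp(-t/2)/8. Taking d/dt of j(t), we find s(t) = 9·exp(-t/2)/16. From the given snap equation s(t) = 9·exp(-t/2)/16, we substitute t = 2*log(3) to get s = 3/16.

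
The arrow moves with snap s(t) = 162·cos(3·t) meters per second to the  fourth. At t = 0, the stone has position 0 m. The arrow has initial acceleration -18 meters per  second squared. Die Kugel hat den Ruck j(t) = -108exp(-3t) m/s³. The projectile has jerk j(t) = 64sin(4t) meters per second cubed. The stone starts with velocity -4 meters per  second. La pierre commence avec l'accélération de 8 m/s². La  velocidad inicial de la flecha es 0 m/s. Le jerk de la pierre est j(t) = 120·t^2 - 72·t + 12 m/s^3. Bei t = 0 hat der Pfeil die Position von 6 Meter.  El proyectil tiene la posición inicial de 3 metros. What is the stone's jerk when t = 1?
From the given jerk equation j(t) = 120·t^2 - 72·t + 12, we substitute t = 1 to get j = 60.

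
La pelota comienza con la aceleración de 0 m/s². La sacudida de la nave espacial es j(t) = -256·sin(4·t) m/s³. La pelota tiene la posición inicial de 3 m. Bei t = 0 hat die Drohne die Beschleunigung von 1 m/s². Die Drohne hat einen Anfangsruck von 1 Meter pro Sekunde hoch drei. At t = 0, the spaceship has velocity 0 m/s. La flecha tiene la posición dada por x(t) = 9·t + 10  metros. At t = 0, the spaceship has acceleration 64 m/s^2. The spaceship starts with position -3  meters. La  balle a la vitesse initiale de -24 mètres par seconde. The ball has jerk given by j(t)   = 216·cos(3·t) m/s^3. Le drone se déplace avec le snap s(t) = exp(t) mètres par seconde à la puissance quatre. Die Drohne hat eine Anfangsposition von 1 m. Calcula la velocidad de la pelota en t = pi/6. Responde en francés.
Nous devons trouver l'intégrale de notre équation du jerk j(t) = 216·cos(3·t) 2 fois. En intégrant le jerk et en utilisant la condition initiale a(0) = 0, nous obtenons a(t) = 72·sin(3·t). En intégrant l'accélération et en utilisant la condition initiale v(0) = -24, nous obtenons v(t) = -24·cos(3·t). En utilisant v(t) = -24·cos(3·t) et en substituant t = pi/6, nous trouvons v = 0.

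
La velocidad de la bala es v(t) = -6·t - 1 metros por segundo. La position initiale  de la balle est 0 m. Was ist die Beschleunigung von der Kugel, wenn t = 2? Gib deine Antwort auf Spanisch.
Partiendo de la velocidad v(t) = -6·t - 1, tomamos 1 derivada. La derivada de la velocidad da la aceleración: a(t) = -6. Usando a(t) = -6 y sustituyendo t = 2, encontramos a = -6.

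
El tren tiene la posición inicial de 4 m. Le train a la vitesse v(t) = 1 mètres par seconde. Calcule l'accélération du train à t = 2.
Nous devons dériver notre équation de la vitesse v(t) = 1 1 fois. En dérivant la vitesse, nous obtenons l'accélération: a(t) = 0. Nous avons l'accélération a(t) = 0. En substituant t = 2: a(2) = 0.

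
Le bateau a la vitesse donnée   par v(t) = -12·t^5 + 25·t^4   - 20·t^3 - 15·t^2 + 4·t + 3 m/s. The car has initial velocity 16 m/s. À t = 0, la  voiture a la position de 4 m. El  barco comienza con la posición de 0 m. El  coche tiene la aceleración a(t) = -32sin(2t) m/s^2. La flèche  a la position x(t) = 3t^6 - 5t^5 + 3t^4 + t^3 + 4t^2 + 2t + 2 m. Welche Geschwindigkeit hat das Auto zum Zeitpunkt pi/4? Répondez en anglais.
Starting from acceleration a(t) = -32·sin(2·t), we take 1 integral. The integral of acceleration, with v(0) = 16, gives velocity: v(t) = 16·cos(2·t). From the given velocity equation v(t) = 16·cos(2·t), we substitute t = pi/4 to get v = 0.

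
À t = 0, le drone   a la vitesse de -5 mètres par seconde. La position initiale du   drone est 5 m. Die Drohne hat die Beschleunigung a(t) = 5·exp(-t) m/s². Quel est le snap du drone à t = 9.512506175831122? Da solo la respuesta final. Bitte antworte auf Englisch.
The snap at t = 9.512506175831122 is s = 0.000369607744975125.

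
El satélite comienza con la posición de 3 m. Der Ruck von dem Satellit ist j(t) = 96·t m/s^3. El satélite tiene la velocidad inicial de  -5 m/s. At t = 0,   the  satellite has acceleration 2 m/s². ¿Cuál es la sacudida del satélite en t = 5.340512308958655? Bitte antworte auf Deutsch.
Aus der Gleichung für den Ruck j(t) = 96·t, setzen wir t = 5.340512308958655 ein und erhalten j = 512.689181660031.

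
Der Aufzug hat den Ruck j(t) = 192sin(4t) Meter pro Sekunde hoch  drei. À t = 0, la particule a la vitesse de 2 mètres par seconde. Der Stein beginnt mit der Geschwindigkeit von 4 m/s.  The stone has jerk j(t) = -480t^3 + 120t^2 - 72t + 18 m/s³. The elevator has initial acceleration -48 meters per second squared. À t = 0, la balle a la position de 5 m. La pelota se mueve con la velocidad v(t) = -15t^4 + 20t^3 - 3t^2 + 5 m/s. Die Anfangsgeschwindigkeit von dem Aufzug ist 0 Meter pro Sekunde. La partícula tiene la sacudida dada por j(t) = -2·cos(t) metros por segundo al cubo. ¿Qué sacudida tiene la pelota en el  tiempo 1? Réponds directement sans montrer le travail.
La respuesta es -66.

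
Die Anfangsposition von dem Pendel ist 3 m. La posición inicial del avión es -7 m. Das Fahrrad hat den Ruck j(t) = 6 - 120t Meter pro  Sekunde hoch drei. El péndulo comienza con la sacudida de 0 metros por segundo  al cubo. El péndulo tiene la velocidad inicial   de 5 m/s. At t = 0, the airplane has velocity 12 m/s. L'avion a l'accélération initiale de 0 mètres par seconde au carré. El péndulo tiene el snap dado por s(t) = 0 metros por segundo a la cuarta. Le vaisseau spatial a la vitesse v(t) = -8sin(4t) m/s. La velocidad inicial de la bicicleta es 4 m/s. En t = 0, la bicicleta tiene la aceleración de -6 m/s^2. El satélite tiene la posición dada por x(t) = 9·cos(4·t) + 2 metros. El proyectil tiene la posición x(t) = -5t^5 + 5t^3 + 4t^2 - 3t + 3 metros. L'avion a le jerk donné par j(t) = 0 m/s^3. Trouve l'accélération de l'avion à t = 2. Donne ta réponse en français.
Nous devons trouver l'intégrale de notre équation du jerk j(t) = 0 1 fois. L'intégrale du jerk, avec a(0) = 0, donne l'accélération: a(t) = 0. En utilisant a(t) = 0 et en substituant t = 2, nous trouvons a = 0.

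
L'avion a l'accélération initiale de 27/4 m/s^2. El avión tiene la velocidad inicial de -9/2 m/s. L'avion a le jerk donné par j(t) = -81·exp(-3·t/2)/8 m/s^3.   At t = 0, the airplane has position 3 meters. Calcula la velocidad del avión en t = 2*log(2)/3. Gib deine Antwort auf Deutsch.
Wir müssen das Integral unserer Gleichung für den Ruck j(t) = -81·exp(-3·t/2)/8 2-mal finden. Die Stammfunktion von dem Ruck, mit a(0) = 27/4, ergibt die Beschleunigung: a(t) = 27·exp(-3·t/2)/4. Das Integral von der Beschleunigung, mit v(0) = -9/2, ergibt die Geschwindigkeit: v(t) = -9·exp(-3·t/2)/2. Mit v(t) = -9·exp(-3·t/2)/2 und Einsetzen von t = 2*log(2)/3, finden wir v = -9/4.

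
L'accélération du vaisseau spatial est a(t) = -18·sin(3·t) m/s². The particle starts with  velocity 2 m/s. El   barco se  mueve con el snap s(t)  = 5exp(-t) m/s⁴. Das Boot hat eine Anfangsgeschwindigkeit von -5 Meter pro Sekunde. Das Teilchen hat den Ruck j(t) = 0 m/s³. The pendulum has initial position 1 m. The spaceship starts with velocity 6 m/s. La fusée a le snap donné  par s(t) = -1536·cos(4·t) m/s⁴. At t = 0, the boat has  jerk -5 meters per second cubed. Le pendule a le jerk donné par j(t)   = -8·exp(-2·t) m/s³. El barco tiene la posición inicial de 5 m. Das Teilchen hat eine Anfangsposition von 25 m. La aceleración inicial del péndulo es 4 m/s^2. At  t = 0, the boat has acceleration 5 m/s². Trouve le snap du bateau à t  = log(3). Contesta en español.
Tenemos el snap s(t) = 5·exp(-t). Sustituyendo t = log(3): s(log(3)) = 5/3.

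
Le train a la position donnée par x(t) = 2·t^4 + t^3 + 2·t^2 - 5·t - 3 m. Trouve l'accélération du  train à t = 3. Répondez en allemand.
Um dies zu lösen, müssen wir 2 Ableitungen unserer Gleichung für die Position x(t) = 2·t^4 + t^3 + 2·t^2 - 5·t - 3 nehmen. Durch Ableiten von der Position erhalten wir die Geschwindigkeit: v(t) = 8·t^3 + 3·t^2 + 4·t - 5. Die Ableitung von der Geschwindigkeit ergibt die Beschleunigung: a(t) = 24·t^2 + 6·t + 4. Aus der Gleichung für die Beschleunigung a(t) = 24·t^2 + 6·t + 4, setzen wir t = 3 ein und erhalten a = 238.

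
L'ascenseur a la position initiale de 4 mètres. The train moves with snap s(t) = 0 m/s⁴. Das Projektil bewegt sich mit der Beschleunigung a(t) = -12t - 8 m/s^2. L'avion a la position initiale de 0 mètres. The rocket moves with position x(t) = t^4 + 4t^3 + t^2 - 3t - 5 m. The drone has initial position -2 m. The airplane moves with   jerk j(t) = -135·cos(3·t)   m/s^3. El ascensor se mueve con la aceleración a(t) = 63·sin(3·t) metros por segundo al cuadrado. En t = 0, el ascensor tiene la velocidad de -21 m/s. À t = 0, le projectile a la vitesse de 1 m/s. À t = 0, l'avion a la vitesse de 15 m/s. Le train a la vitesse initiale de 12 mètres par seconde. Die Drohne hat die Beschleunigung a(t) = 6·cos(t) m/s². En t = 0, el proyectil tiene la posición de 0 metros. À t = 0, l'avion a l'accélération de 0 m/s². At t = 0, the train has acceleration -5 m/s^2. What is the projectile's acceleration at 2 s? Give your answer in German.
Aus der Gleichung für die Beschleunigung a(t) = -12·t - 8, setzen wir t = 2 ein und erhalten a = -32.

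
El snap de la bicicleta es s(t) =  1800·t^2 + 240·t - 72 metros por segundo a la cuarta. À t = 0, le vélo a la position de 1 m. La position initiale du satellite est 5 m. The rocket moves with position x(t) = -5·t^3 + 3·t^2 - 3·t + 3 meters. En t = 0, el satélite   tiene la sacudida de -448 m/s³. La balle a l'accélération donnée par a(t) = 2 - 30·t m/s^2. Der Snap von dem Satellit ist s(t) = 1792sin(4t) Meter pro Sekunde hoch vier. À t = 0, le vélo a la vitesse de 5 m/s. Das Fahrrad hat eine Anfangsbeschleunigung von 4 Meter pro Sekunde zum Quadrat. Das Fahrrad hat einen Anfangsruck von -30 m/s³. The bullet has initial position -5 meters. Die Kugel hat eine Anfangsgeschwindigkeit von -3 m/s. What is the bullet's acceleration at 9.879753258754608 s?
We have acceleration a(t) = 2 - 30·t. Substituting t = 9.879753258754608: a(9.879753258754608) = -294.392597762638.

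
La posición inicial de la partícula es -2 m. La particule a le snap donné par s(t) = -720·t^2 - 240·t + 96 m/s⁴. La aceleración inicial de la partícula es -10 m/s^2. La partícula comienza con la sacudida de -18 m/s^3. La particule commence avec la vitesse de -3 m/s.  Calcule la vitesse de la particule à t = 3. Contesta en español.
Partiendo del snap s(t) = -720·t^2 - 240·t + 96, tomamos 3 antiderivadas. La integral del snap es la sacudida. Usando j(0) = -18, obtenemos j(t) = -240·t^3 - 120·t^2 + 96·t - 18. Integrando la sacudida y usando la condición inicial a(0) = -10, obtenemos a(t) = -60·t^4 - 40·t^3 + 48·t^2 - 18·t - 10. La integral de la aceleración es la velocidad. Usando v(0) = -3, obtenemos v(t) = -12·t^5 - 10·t^4 + 16·t^3 - 9·t^2 - 10·t - 3. Usando v(t) = -12·t^5 - 10·t^4 + 16·t^3 - 9·t^2 - 10·t - 3 y sustituyendo t = 3, encontramos v = -3408.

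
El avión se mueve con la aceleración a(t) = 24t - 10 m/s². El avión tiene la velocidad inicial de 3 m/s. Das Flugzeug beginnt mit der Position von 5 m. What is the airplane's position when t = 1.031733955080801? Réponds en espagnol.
Para resolver esto, necesitamos tomar 2 integrales de nuestra ecuación de la aceleración a(t) = 24·t - 10. La integral de la aceleración, con v(0) = 3, da la velocidad: v(t) = 12·t^2 - 10·t + 3. Integrando la velocidad y usando la condición inicial x(0) = 5, obtenemos x(t) = 4·t^3 - 5·t^2 + 3·t + 5. Tenemos la posición x(t) = 4·t^3 - 5·t^2 + 3·t + 5. Sustituyendo t = 1.031733955080801: x(1.031733955080801) = 7.16584691268369.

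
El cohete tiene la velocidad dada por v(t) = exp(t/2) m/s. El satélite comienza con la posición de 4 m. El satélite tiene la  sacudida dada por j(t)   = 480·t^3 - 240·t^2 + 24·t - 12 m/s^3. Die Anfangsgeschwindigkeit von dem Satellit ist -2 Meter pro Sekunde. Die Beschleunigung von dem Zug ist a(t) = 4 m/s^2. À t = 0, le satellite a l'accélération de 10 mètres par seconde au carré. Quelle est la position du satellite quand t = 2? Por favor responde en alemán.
Ausgehend von dem Ruck j(t) = 480·t^3 - 240·t^2 + 24·t - 12, nehmen wir 3 Stammfunktionen. Mit ∫j(t)dt und Anwendung von a(0) = 10, finden wir a(t) = 120·t^4 - 80·t^3 + 12·t^2 - 12·t + 10. Das Integral von der Beschleunigung, mit v(0) = -2, ergibt die Geschwindigkeit: v(t) = 24·t^5 - 20·t^4 + 4·t^3 - 6·t^2 + 10·t - 2. Die Stammfunktion von der Geschwindigkeit, mit x(0) = 4, ergibt die Position: x(t) = 4·t^6 - 4·t^5 + t^4 - 2·t^3 + 5·t^2 - 2·t + 4. Mit x(t) = 4·t^6 - 4·t^5 + t^4 - 2·t^3 + 5·t^2 - 2·t + 4 und Einsetzen von t = 2, finden wir x = 148.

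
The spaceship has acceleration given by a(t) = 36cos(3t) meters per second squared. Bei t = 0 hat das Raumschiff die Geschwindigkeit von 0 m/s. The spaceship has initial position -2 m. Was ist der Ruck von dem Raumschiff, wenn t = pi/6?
Ausgehend von der Beschleunigung a(t) = 36·cos(3·t), nehmen wir 1 Ableitung. Durch Ableiten von der Beschleunigung erhalten wir den Ruck: j(t) = -108·sin(3·t). Wir haben den Ruck j(t) = -108·sin(3·t). Durch Einsetzen von t = pi/6: j(pi/6) = -108.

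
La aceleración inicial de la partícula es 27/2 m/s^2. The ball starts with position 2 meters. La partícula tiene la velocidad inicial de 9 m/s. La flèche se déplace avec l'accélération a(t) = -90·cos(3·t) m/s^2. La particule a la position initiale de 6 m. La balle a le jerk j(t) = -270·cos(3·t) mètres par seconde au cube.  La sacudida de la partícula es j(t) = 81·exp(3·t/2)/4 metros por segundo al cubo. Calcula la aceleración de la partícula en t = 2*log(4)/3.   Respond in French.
Nous devons trouver l'intégrale de notre équation du jerk j(t) = 81·exp(3·t/2)/4 1 fois. En prenant ∫j(t)dt et en appliquant a(0) = 27/2, nous trouvons a(t) = 27·exp(3·t/2)/2. En utilisant a(t) = 27·exp(3·t/2)/2 et en substituant t = 2*log(4)/3, nous trouvons a = 54.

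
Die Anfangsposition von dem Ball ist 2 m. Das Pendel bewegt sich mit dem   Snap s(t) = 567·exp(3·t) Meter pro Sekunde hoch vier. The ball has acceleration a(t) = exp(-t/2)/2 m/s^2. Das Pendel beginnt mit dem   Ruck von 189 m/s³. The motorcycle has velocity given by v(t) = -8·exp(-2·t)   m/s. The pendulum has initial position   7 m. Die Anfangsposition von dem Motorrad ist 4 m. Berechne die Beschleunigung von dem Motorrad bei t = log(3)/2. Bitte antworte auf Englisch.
To solve this, we need to take 1 derivative of our velocity equation v(t) = -8·exp(-2·t). Taking d/dt of v(t), we find a(t) = 16·exp(-2·t). Using a(t) = 16·exp(-2·t) and substituting t = log(3)/2, we find a = 16/3.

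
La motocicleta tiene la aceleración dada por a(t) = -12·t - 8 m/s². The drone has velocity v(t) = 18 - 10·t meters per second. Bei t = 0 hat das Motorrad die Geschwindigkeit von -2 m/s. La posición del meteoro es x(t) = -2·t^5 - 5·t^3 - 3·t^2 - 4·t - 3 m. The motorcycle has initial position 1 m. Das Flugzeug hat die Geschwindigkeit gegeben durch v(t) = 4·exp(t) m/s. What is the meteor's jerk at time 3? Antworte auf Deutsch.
Um dies zu lösen, müssen wir 3 Ableitungen unserer Gleichung für die Position x(t) = -2·t^5 - 5·t^3 - 3·t^2 - 4·t - 3 nehmen. Durch Ableiten von der Position erhalten wir die Geschwindigkeit: v(t) = -10·t^4 - 15·t^2 - 6·t - 4. Die Ableitung von der Geschwindigkeit ergibt die Beschleunigung: a(t) = -40·t^3 - 30·t - 6. Mit d/dt von a(t) finden wir j(t) = -120·t^2 - 30. Aus der Gleichung für den Ruck j(t) = -120·t^2 - 30, setzen wir t = 3 ein und erhalten j = -1110.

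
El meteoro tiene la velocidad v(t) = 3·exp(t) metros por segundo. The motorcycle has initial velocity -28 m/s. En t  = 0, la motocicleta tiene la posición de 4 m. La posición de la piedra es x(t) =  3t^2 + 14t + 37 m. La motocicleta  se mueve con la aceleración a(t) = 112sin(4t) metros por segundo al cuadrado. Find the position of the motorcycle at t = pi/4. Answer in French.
Pour résoudre ceci, nous devons prendre 2 intégrales de notre équation de l'accélération a(t) = 112·sin(4·t). La primitive de l'accélération est la vitesse. En utilisant v(0) = -28, nous obtenons v(t) = -28·cos(4·t). En intégrant la vitesse et en utilisant la condition initiale x(0) = 4, nous obtenons x(t) = 4 - 7·sin(4·t). En utilisant x(t) = 4 - 7·sin(4·t) et en substituant t = pi/4, nous trouvons x = 4.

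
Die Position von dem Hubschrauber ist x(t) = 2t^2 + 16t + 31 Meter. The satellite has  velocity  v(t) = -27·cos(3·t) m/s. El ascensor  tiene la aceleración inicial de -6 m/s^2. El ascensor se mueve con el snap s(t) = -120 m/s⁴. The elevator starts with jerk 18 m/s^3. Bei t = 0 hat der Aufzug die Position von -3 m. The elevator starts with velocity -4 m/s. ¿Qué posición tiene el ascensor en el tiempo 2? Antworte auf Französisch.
Pour résoudre ceci, nous devons prendre 4 primitives de notre équation du snap s(t) = -120. En intégrant le snap et en utilisant la condition initiale j(0) = 18, nous obtenons j(t) = 18 - 120·t. La primitive du jerk, avec a(0) = -6, donne l'accélération: a(t) = -60·t^2 + 18·t - 6. L'intégrale de l'accélération, avec v(0) = -4, donne la vitesse: v(t) = -20·t^3 + 9·t^2 - 6·t - 4. En prenant ∫v(t)dt et en appliquant x(0) = -3, nous trouvons x(t) = -5·t^4 + 3·t^3 - 3·t^2 - 4·t - 3. Nous avons la position x(t) = -5·t^4 + 3·t^3 - 3·t^2 - 4·t - 3. En substituant t = 2: x(2) = -79.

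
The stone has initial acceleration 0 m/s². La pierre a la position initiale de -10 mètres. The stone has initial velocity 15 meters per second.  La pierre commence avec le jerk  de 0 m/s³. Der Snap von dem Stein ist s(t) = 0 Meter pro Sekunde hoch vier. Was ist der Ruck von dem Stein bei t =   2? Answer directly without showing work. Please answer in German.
Die Antwort ist 0.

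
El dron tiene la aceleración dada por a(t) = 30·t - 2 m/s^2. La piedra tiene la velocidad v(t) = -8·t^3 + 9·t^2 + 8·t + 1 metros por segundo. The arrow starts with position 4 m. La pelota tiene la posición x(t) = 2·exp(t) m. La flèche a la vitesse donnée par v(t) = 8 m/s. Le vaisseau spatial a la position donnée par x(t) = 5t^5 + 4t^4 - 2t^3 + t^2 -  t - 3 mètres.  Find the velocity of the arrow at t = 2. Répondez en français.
En utilisant v(t) = 8 et en substituant t = 2, nous trouvons v = 8.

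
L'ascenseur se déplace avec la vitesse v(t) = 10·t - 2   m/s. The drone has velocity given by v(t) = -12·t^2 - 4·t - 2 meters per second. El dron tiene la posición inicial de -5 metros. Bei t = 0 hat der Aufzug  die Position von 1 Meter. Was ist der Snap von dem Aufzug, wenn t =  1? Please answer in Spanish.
Partiendo de la velocidad v(t) = 10·t - 2, tomamos 3 derivadas. Tomando d/dt de v(t), encontramos a(t) = 10. Tomando d/dt de a(t), encontramos j(t) = 0. La derivada de la sacudida da el snap: s(t) = 0. Tenemos el snap s(t) = 0. Sustituyendo t = 1: s(1) = 0.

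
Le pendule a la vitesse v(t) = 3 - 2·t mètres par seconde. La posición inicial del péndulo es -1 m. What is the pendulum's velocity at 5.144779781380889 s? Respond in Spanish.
De la ecuación de la velocidad v(t) = 3 - 2·t, sustituimos t = 5.144779781380889 para obtener v = -7.28955956276178.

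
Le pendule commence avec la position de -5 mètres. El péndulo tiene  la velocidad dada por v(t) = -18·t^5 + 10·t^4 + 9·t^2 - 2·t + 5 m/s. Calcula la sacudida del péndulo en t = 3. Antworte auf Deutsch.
Wir müssen unsere Gleichung für die Geschwindigkeit v(t) = -18·t^5 + 10·t^4 + 9·t^2 - 2·t + 5 2-mal ableiten. Durch Ableiten von der Geschwindigkeit erhalten wir die Beschleunigung: a(t) = -90·t^4 + 40·t^3 + 18·t - 2. Die Ableitung von der Beschleunigung ergibt den Ruck: j(t) = -360·t^3 + 120·t^2 + 18. Wir haben den Ruck j(t) = -360·t^3 + 120·t^2 + 18. Durch Einsetzen von t = 3: j(3) = -8622.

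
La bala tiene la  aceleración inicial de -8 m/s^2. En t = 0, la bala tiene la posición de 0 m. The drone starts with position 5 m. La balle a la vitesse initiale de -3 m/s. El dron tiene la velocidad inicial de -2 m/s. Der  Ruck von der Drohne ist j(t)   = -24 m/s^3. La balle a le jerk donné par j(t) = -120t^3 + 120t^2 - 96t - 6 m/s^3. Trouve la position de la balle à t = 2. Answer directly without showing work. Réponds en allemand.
Die Antwort ist -94.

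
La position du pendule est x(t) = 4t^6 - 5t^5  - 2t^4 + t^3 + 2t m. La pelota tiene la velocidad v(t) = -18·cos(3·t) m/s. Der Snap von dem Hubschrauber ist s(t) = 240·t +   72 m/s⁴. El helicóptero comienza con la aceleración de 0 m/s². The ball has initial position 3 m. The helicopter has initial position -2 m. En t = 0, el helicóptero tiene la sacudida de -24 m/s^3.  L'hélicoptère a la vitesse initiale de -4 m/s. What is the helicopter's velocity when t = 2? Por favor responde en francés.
Nous devons trouver l'intégrale de notre équation du snap s(t) = 240·t + 72 3 fois. En prenant ∫s(t)dt et en appliquant j(0) = -24, nous trouvons j(t) = 120·t^2 + 72·t - 24. En prenant ∫j(t)dt et en appliquant a(0) = 0, nous trouvons a(t) = 4·t·(10·t^2 + 9·t - 6). L'intégrale de l'accélération est la vitesse. En utilisant v(0) = -4, nous obtenons v(t) = 10·t^4 + 12·t^3 - 12·t^2 - 4. De l'équation de la vitesse v(t) = 10·t^4 + 12·t^3 - 12·t^2 - 4, nous substituons t = 2 pour obtenir v = 204.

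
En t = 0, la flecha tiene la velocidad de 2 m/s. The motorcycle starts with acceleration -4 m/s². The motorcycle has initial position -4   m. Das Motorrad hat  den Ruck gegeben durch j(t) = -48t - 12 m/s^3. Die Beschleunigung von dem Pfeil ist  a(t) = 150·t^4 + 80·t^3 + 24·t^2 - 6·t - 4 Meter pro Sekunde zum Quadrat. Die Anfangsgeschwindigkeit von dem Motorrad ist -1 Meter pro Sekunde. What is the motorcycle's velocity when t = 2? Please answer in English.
To solve this, we need to take 2 integrals of our jerk equation j(t) = -48·t - 12. The antiderivative of jerk, with a(0) = -4, gives acceleration: a(t) = -24·t^2 - 12·t - 4. The antiderivative of acceleration is velocity. Using v(0) = -1, we get v(t) = -8·t^3 - 6·t^2 - 4·t - 1. We have velocity v(t) = -8·t^3 - 6·t^2 - 4·t - 1. Substituting t = 2: v(2) = -97.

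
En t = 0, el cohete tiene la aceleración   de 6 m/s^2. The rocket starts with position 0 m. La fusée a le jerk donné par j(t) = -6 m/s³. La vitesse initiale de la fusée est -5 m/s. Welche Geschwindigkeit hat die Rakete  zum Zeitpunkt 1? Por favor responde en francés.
En partant du jerk j(t) = -6, nous prenons 2 primitives. En intégrant le jerk et en utilisant la condition initiale a(0) = 6, nous obtenons a(t) = 6 - 6·t. En intégrant l'accélération et en utilisant la condition initiale v(0) = -5, nous obtenons v(t) = -3·t^2 + 6·t - 5. Nous avons la vitesse v(t) = -3·t^2 + 6·t - 5. En substituant t = 1: v(1) = -2.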